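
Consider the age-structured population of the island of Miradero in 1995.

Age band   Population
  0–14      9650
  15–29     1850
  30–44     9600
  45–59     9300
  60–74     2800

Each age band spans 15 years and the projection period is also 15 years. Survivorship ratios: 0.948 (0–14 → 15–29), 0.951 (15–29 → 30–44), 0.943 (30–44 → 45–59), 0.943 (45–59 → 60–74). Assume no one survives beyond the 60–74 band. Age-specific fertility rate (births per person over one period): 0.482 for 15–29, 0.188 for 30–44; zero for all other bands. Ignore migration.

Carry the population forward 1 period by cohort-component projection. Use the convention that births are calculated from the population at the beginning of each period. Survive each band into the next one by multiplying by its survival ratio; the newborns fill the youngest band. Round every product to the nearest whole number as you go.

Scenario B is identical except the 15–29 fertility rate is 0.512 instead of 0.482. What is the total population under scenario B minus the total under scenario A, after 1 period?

55

— Period 1 —
Births: 1850 × 0.482 = 892, 9600 × 0.188 = 1805 → total 2697
15–29: 9650 × 0.948 = 9148
30–44: 1850 × 0.951 = 1759
45–59: 9600 × 0.943 = 9053
60–74: 9300 × 0.943 = 8770
→ [2697, 9148, 1759, 9053, 8770]
Scenario A total after 1 period: 31427
Scenario B projection —
— Period 1 —
Births: 1850 × 0.512 = 947, 9600 × 0.188 = 1805 → total 2752
15–29: 9650 × 0.948 = 9148
30–44: 1850 × 0.951 = 1759
45–59: 9600 × 0.943 = 9053
60–74: 9300 × 0.943 = 8770
→ [2752, 9148, 1759, 9053, 8770]
Scenario B total after 1 period: 31482
Difference B − A = 31482 − 31427 = 55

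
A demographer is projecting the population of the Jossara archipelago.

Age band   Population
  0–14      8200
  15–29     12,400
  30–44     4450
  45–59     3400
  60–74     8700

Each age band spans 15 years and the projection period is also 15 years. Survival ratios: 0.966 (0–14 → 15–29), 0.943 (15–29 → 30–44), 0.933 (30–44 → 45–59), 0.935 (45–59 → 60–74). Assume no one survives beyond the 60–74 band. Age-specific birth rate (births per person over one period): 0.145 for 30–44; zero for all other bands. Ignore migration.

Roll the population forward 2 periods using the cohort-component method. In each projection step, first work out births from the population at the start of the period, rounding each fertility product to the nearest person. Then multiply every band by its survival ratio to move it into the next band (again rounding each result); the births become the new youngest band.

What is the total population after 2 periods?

Call the groups 1 to 5, youngest first.
Period 1:
Births: 4450 × 0.145 = 645
Group 2: 8200 × 0.966 = 7921
Group 3: 12400 × 0.943 = 11693
Group 4: 4450 × 0.933 = 4152
Group 5: 3400 × 0.935 = 3179
→ [645, 7921, 11693, 4152, 3179]
Period 2:
Births: 11693 × 0.145 = 1695
Group 2: 645 × 0.966 = 623
Group 3: 7921 × 0.943 = 7470
Group 4: 11693 × 0.933 = 10910
Group 5: 4152 × 0.935 = 3882
→ [1695, 623, 7470, 10910, 3882]
Total after period 2: 1695 + 623 + 7470 + 10910 + 3882 = 24580

24580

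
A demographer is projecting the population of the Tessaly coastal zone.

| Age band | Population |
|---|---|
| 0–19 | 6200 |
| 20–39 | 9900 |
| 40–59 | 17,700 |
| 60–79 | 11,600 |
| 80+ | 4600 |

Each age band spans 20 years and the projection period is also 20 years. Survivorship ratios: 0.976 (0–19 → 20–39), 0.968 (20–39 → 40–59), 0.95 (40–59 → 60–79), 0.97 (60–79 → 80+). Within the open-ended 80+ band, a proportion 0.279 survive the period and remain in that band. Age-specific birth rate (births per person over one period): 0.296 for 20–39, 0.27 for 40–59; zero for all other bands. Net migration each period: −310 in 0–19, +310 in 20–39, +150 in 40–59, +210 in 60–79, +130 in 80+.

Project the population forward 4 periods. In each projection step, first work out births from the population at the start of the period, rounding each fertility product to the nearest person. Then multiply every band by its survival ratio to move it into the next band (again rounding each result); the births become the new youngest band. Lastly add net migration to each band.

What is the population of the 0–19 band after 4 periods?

3004

(Bands numbered youngest = 1 to oldest = 5.)
Period 1.
Births: 9900 * 0.296 = 2930, 17700 * 0.27 = 4779 ⇒ total 7709
Band 2: 6200 * 0.976 = 6051
Band 3: 9900 * 0.968 = 9583
Band 4: 17700 * 0.95 = 16815
Band 5: 11600 * 0.97 + 4600 * 0.279 = 11252 + 1283 = 12535
Net migration: Band 1 − 310 → 7399; Band 2 + 310 → 6361; Band 3 + 150 → 9733; Band 4 + 210 → 17025; Band 5 + 130 → 12665
Giving 7399 / 6361 / 9733 / 17025 / 12665.
Period 2.
Births: 6361 * 0.296 = 1883, 9733 * 0.27 = 2628 ⇒ total 4511
Band 2: 7399 * 0.976 = 7221
Band 3: 6361 * 0.968 = 6157
Band 4: 9733 * 0.95 = 9246
Band 5: 17025 * 0.97 + 12665 * 0.279 = 16514 + 3534 = 20048
Net migration: Band 1 − 310 → 4201; Band 2 + 310 → 7531; Band 3 + 150 → 6307; Band 4 + 210 → 9456; Band 5 + 130 → 20178
Giving 4201 / 7531 / 6307 / 9456 / 20178.
Period 3.
Births: 7531 * 0.296 = 2229, 6307 * 0.27 = 1703 ⇒ total 3932
Band 2: 4201 * 0.976 = 4100
Band 3: 7531 * 0.968 = 7290
Band 4: 6307 * 0.95 = 5992
Band 5: 9456 * 0.97 + 20178 * 0.279 = 9172 + 5630 = 14802
Net migration: Band 1 − 310 → 3622; Band 2 + 310 → 4410; Band 3 + 150 → 7440; Band 4 + 210 → 6202; Band 5 + 130 → 14932
Giving 3622 / 4410 / 7440 / 6202 / 14932.
Period 4.
Births: 4410 * 0.296 = 1305, 7440 * 0.27 = 2009 ⇒ total 3314
Band 2: 3622 * 0.976 = 3535
Band 3: 4410 * 0.968 = 4269
Band 4: 7440 * 0.95 = 7068
Band 5: 6202 * 0.97 + 14932 * 0.279 = 6016 + 4166 = 10182
Net migration: Band 1 − 310 → 3004; Band 2 + 310 → 3845; Band 3 + 150 → 4419; Band 4 + 210 → 7278; Band 5 + 130 → 10312
Giving 3004 / 3845 / 4419 / 7278 / 10312.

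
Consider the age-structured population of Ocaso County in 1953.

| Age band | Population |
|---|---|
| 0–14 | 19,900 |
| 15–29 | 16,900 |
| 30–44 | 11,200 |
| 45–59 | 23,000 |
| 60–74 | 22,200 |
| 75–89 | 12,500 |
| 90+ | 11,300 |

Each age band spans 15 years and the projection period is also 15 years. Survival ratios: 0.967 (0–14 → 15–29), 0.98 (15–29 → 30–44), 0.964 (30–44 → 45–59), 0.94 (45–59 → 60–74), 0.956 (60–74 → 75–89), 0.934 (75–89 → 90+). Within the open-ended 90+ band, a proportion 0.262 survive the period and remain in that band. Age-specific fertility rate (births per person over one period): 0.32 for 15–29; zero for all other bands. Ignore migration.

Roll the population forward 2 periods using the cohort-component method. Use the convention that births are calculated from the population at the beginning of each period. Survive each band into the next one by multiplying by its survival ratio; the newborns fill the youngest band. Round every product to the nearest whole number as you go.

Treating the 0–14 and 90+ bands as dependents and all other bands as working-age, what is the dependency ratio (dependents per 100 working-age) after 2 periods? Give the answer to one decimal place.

42.1

Let band 1 be 0–14 through band 7 = 90+.
Period 1.
Births: 16900 * 0.32 = 5408
Band 2: 19900 * 0.967 = 19243
Band 3: 16900 * 0.98 = 16562
Band 4: 11200 * 0.964 = 10797
Band 5: 23000 * 0.94 = 21620
Band 6: 22200 * 0.956 = 21223
Band 7: 12500 * 0.934 + 11300 * 0.262 = 11675 + 2961 = 14636
Giving 5408 / 19243 / 16562 / 10797 / 21620 / 21223 / 14636.
Period 2.
Births: 19243 * 0.32 = 6158
Band 2: 5408 * 0.967 = 5230
Band 3: 19243 * 0.98 = 18858
Band 4: 16562 * 0.964 = 15966
Band 5: 10797 * 0.94 = 10149
Band 6: 21620 * 0.956 = 20669
Band 7: 21223 * 0.934 + 14636 * 0.262 = 19822 + 3835 = 23657
Giving 6158 / 5230 / 18858 / 15966 / 10149 / 20669 / 23657.
Dependents (band 0–14 + band 90+) = 6158 + 23657 = 29815; working-age = 70872; ratio = 29815/70872 × 100 = 42.1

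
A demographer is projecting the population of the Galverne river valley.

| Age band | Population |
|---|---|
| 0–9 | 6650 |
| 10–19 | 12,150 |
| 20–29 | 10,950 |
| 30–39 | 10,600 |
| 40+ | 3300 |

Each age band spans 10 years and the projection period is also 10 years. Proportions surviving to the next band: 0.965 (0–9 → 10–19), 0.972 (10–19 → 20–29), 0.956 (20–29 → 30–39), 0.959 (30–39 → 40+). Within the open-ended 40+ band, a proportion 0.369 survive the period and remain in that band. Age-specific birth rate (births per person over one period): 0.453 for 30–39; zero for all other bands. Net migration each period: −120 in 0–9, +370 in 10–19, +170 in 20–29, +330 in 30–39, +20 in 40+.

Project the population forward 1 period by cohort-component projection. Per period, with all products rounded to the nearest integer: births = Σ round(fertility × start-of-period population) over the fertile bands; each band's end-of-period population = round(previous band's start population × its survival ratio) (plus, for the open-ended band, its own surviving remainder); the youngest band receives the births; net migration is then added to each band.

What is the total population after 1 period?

Let band 1 be 0–9 through band 5 = 40+.
— Period 1 —
Births: 10600 × 0.453 = 4802
Band 2: 6650 × 0.965 = 6417
Band 3: 12150 × 0.972 = 11810
Band 4: 10950 × 0.956 = 10468
Band 5: 10600 × 0.959 + 3300 × 0.369 = 10165 + 1218 = 11383
Net migration: Band 1 − 120 → 4682; Band 2 + 370 → 6787; Band 3 + 170 → 11980; Band 4 + 330 → 10798; Band 5 + 20 → 11403
End of period: [4682, 6787, 11980, 10798, 11403]
Total after period 1: 4682 + 6787 + 11980 + 10798 + 11403 = 45650

45650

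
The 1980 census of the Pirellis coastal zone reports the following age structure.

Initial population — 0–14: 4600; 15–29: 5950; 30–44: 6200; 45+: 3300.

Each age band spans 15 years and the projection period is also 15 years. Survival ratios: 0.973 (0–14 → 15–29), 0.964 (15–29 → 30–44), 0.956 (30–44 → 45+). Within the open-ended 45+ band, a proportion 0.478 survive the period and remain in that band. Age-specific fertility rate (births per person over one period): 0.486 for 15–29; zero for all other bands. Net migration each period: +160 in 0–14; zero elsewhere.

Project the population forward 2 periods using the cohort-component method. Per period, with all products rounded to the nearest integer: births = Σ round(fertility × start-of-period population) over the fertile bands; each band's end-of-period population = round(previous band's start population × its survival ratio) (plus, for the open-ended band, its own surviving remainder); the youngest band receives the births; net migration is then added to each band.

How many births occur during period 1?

2892

Numbering the groups 1..4 from youngest to oldest:
After projecting period 1:
Births: 5950 * 0.486 = 2892
Group 2: 4600 * 0.973 = 4476
Group 3: 5950 * 0.964 = 5736
Group 4: 6200 * 0.956 + 3300 * 0.478 = 5927 + 1577 = 7504
Net migration: Group 1 + 160 → 3052
Population now: 0–14=3052, 15–29=4476, 30–44=5736, 45+=7504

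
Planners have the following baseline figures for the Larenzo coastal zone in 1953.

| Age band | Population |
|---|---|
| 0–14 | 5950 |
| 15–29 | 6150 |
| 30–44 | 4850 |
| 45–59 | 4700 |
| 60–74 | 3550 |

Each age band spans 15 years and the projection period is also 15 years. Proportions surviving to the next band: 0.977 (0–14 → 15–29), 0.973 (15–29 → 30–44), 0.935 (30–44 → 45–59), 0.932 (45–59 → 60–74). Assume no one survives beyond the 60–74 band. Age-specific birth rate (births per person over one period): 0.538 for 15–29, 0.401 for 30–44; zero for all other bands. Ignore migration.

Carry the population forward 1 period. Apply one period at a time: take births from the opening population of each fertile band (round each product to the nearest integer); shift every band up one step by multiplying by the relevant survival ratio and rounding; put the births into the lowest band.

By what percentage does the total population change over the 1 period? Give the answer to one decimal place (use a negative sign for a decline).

3.0

[period 1]
Births: 6150 × 0.538 = 3309, 4850 × 0.401 = 1945 → 5254
15–29: 5950 × 0.977 = 5813
30–44: 6150 × 0.973 = 5984
45–59: 4850 × 0.935 = 4535
60–74: 4700 × 0.932 = 4380
Population now: 0–14=5254, 15–29=5813, 30–44=5984, 45–59=4535, 60–74=4380
Total: 25200 → 25966; change = 766; percentage change = 3.0%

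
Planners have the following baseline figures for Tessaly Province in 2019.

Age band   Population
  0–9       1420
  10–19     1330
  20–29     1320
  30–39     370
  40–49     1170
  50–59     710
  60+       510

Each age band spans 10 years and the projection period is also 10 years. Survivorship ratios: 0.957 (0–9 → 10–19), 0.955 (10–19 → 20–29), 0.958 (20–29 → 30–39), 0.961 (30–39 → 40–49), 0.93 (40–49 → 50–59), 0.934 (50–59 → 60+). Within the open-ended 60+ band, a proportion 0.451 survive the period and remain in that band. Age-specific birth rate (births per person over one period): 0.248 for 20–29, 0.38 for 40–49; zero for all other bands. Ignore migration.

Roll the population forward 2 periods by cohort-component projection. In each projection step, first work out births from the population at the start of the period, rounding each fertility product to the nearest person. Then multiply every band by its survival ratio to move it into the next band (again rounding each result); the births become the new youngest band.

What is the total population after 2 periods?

6670

Numbering the bands 1..7 from youngest to oldest:
Period 1.
Births: 1320 × 0.248 = 327  |  1170 × 0.38 = 445 → 772
Band 2: 1420 × 0.957 = 1359
Band 3: 1330 × 0.955 = 1270
Band 4: 1320 × 0.958 = 1265
Band 5: 370 × 0.961 = 356
Band 6: 1170 × 0.93 = 1088
Band 7: 710 × 0.934 + 510 × 0.451 = 663 + 230 = 893
End of period: [772, 1359, 1270, 1265, 356, 1088, 893]
Period 2.
Births: 1270 × 0.248 = 315  |  356 × 0.38 = 135 → 450
Band 2: 772 × 0.957 = 739
Band 3: 1359 × 0.955 = 1298
Band 4: 1270 × 0.958 = 1217
Band 5: 1265 × 0.961 = 1216
Band 6: 356 × 0.93 = 331
Band 7: 1088 × 0.934 + 893 × 0.451 = 1016 + 403 = 1419
End of period: [450, 739, 1298, 1217, 1216, 331, 1419]
Total after period 2: 450 + 739 + 1298 + 1217 + 1216 + 331 + 1419 = 6670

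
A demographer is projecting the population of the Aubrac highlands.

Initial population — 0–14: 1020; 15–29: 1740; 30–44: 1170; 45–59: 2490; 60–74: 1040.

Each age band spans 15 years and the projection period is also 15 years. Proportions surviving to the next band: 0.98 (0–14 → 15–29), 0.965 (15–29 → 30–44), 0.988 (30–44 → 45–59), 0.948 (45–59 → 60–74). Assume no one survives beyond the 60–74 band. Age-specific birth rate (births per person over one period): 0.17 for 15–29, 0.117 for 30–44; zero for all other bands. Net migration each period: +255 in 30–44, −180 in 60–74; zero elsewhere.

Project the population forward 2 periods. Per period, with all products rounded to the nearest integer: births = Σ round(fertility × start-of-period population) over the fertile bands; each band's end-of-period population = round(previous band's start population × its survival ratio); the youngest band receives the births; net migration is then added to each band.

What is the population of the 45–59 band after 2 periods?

Period 1.
Births: 1740 × 0.17 = 296, 1170 × 0.117 = 137 ⇒ total 433
15–29: 1020 × 0.98 = 1000
30–44: 1740 × 0.965 = 1679
45–59: 1170 × 0.988 = 1156
60–74: 2490 × 0.948 = 2361
Net migration: 30–44 + 255 → 1934; 60–74 − 180 → 2181
→ [433, 1000, 1934, 1156, 2181]
Period 2.
Births: 1000 × 0.17 = 170, 1934 × 0.117 = 226 ⇒ total 396
15–29: 433 × 0.98 = 424
30–44: 1000 × 0.965 = 965
45–59: 1934 × 0.988 = 1911
60–74: 1156 × 0.948 = 1096
Net migration: 30–44 + 255 → 1220; 60–74 − 180 → 916
→ [396, 424, 1220, 1911, 916]

1911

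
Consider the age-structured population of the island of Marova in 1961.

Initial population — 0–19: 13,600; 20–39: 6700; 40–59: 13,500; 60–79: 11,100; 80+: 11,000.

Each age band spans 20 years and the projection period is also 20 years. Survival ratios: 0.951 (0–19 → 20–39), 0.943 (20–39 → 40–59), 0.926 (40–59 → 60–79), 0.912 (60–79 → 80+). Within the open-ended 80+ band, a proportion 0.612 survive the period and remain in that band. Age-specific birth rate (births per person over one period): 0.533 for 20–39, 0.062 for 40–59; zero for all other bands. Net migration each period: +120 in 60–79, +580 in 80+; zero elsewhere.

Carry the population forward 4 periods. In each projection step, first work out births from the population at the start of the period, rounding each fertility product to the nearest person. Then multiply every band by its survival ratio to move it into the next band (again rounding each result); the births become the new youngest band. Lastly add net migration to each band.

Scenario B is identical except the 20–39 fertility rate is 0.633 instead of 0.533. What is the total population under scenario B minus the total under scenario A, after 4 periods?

4009

(Groups numbered youngest = 1 to oldest = 5.)
— Period 1 —
Births: 6700 * 0.533 = 3571 ; 13500 * 0.062 = 837 ⇒ total 4408
Group 2: 13600 * 0.951 = 12934
Group 3: 6700 * 0.943 = 6318
Group 4: 13500 * 0.926 = 12501
Group 5: 11100 * 0.912 + 11000 * 0.612 = 10123 + 6732 = 16855
Net migration: Group 4 + 120 → 12621; Group 5 + 580 → 17435
End of period: [4408, 12934, 6318, 12621, 17435]
— Period 2 —
Births: 12934 * 0.533 = 6894 ; 6318 * 0.062 = 392 ⇒ total 7286
Group 2: 4408 * 0.951 = 4192
Group 3: 12934 * 0.943 = 12197
Group 4: 6318 * 0.926 = 5850
Group 5: 12621 * 0.912 + 17435 * 0.612 = 11510 + 10670 = 22180
Net migration: Group 4 + 120 → 5970; Group 5 + 580 → 22760
End of period: [7286, 4192, 12197, 5970, 22760]
— Period 3 —
Births: 4192 * 0.533 = 2234 ; 12197 * 0.062 = 756 ⇒ total 2990
Group 2: 7286 * 0.951 = 6929
Group 3: 4192 * 0.943 = 3953
Group 4: 12197 * 0.926 = 11294
Group 5: 5970 * 0.912 + 22760 * 0.612 = 5445 + 13929 = 19374
Net migration: Group 4 + 120 → 11414; Group 5 + 580 → 19954
End of period: [2990, 6929, 3953, 11414, 19954]
— Period 4 —
Births: 6929 * 0.533 = 3693 ; 3953 * 0.062 = 245 ⇒ total 3938
Group 2: 2990 * 0.951 = 2843
Group 3: 6929 * 0.943 = 6534
Group 4: 3953 * 0.926 = 3660
Group 5: 11414 * 0.912 + 19954 * 0.612 = 10410 + 12212 = 22622
Net migration: Group 4 + 120 → 3780; Group 5 + 580 → 23202
End of period: [3938, 2843, 6534, 3780, 23202]
Scenario A total after 4 periods: 40297
Scenario B projection —
— Period 1 —
Births: 6700 * 0.633 = 4241 ; 13500 * 0.062 = 837 ⇒ total 5078
Group 2: 13600 * 0.951 = 12934
Group 3: 6700 * 0.943 = 6318
Group 4: 13500 * 0.926 = 12501
Group 5: 11100 * 0.912 + 11000 * 0.612 = 10123 + 6732 = 16855
Net migration: Group 4 + 120 → 12621; Group 5 + 580 → 17435
End of period: [5078, 12934, 6318, 12621, 17435]
— Period 2 —
Births: 12934 * 0.633 = 8187 ; 6318 * 0.062 = 392 ⇒ total 8579
Group 2: 5078 * 0.951 = 4829
Group 3: 12934 * 0.943 = 12197
Group 4: 6318 * 0.926 = 5850
Group 5: 12621 * 0.912 + 17435 * 0.612 = 11510 + 10670 = 22180
Net migration: Group 4 + 120 → 5970; Group 5 + 580 → 22760
End of period: [8579, 4829, 12197, 5970, 22760]
— Period 3 —
Births: 4829 * 0.633 = 3057 ; 12197 * 0.062 = 756 ⇒ total 3813
Group 2: 8579 * 0.951 = 8159
Group 3: 4829 * 0.943 = 4554
Group 4: 12197 * 0.926 = 11294
Group 5: 5970 * 0.912 + 22760 * 0.612 = 5445 + 13929 = 19374
Net migration: Group 4 + 120 → 11414; Group 5 + 580 → 19954
End of period: [3813, 8159, 4554, 11414, 19954]
— Period 4 —
Births: 8159 * 0.633 = 5165 ; 4554 * 0.062 = 282 ⇒ total 5447
Group 2: 3813 * 0.951 = 3626
Group 3: 8159 * 0.943 = 7694
Group 4: 4554 * 0.926 = 4217
Group 5: 11414 * 0.912 + 19954 * 0.612 = 10410 + 12212 = 22622
Net migration: Group 4 + 120 → 4337; Group 5 + 580 → 23202
End of period: [5447, 3626, 7694, 4337, 23202]
Scenario B total after 4 periods: 44306
Difference B − A = 44306 − 40297 = 4009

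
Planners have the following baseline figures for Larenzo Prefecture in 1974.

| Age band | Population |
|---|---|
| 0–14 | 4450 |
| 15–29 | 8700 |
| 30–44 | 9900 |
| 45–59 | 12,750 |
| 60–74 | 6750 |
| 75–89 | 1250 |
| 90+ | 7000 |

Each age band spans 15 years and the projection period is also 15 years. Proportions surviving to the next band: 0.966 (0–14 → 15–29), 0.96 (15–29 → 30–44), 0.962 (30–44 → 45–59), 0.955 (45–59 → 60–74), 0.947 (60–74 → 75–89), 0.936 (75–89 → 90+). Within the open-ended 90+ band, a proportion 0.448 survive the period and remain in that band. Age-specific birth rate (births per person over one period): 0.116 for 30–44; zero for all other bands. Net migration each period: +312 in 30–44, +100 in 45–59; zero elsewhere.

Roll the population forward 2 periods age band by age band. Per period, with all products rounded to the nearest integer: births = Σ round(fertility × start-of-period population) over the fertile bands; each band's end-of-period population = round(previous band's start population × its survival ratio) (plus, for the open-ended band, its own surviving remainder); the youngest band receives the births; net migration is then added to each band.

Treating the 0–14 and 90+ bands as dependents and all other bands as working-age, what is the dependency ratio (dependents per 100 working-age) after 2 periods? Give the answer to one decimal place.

Let band 1 be 0–14 through band 7 = 90+.
Period 1.
Births: 9900 * 0.116 = 1148
Band 2: 4450 * 0.966 = 4299
Band 3: 8700 * 0.96 = 8352
Band 4: 9900 * 0.962 = 9524
Band 5: 12750 * 0.955 = 12176
Band 6: 6750 * 0.947 = 6392
Band 7: 1250 * 0.936 + 7000 * 0.448 = 1170 + 3136 = 4306
Net migration: Band 3 + 312 → 8664; Band 4 + 100 → 9624
→ [1148, 4299, 8664, 9624, 12176, 6392, 4306]
Period 2.
Births: 8664 * 0.116 = 1005
Band 2: 1148 * 0.966 = 1109
Band 3: 4299 * 0.96 = 4127
Band 4: 8664 * 0.962 = 8335
Band 5: 9624 * 0.955 = 9191
Band 6: 12176 * 0.947 = 11531
Band 7: 6392 * 0.936 + 4306 * 0.448 = 5983 + 1929 = 7912
Net migration: Band 3 + 312 → 4439; Band 4 + 100 → 8435
→ [1005, 1109, 4439, 8435, 9191, 11531, 7912]
Dependents (band 0–14 + band 90+) = 1005 + 7912 = 8917; working-age = 34705; ratio = 8917/34705 × 100 = 25.7

25.7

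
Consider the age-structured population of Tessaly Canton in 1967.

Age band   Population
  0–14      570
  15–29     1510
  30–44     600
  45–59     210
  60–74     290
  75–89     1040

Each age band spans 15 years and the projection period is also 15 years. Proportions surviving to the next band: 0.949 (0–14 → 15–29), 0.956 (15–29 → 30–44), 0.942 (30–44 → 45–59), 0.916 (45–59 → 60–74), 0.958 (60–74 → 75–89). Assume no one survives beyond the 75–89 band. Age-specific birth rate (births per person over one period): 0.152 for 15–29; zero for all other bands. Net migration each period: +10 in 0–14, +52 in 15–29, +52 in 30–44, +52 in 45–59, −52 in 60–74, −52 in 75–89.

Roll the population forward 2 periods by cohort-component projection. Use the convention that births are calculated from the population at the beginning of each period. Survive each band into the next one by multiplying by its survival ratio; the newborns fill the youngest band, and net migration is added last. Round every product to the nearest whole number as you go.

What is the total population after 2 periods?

3055

[period 1]
Births: 1510 × 0.152 = 230
15–29: 570 × 0.949 = 541
30–44: 1510 × 0.956 = 1444
45–59: 600 × 0.942 = 565
60–74: 210 × 0.916 = 192
75–89: 290 × 0.958 = 278
Net migration: 0–14 + 10 → 240; 15–29 + 52 → 593; 30–44 + 52 → 1496; 45–59 + 52 → 617; 60–74 − 52 → 140; 75–89 − 52 → 226
End of period: [240, 593, 1496, 617, 140, 226]
[period 2]
Births: 593 × 0.152 = 90
15–29: 240 × 0.949 = 228
30–44: 593 × 0.956 = 567
45–59: 1496 × 0.942 = 1409
60–74: 617 × 0.916 = 565
75–89: 140 × 0.958 = 134
Net migration: 0–14 + 10 → 100; 15–29 + 52 → 280; 30–44 + 52 → 619; 45–59 + 52 → 1461; 60–74 − 52 → 513; 75–89 − 52 → 82
End of period: [100, 280, 619, 1461, 513, 82]
Total after period 2: 100 + 280 + 619 + 1461 + 513 + 82 = 3055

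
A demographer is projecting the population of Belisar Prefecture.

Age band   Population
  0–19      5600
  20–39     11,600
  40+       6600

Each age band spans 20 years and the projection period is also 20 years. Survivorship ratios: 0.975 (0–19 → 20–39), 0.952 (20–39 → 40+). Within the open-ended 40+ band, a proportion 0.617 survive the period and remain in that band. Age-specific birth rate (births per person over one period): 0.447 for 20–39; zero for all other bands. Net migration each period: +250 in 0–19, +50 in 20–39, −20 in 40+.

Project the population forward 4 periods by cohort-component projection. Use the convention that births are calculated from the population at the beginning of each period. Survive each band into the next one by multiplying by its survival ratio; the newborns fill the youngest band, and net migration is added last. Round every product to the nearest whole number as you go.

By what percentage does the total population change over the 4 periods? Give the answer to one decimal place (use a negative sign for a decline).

-35.8

(Groups numbered youngest = 1 to oldest = 3.)
— Period 1 —
Births: 11600 × 0.447 = 5185
Group 2: 5600 × 0.975 = 5460
Group 3: 11600 × 0.952 + 6600 × 0.617 = 11043 + 4072 = 15115
Net migration: Group 1 + 250 → 5435; Group 2 + 50 → 5510; Group 3 − 20 → 15095
→ [5435, 5510, 15095]
— Period 2 —
Births: 5510 × 0.447 = 2463
Group 2: 5435 × 0.975 = 5299
Group 3: 5510 × 0.952 + 15095 × 0.617 = 5246 + 9314 = 14560
Net migration: Group 1 + 250 → 2713; Group 2 + 50 → 5349; Group 3 − 20 → 14540
→ [2713, 5349, 14540]
— Period 3 —
Births: 5349 × 0.447 = 2391
Group 2: 2713 × 0.975 = 2645
Group 3: 5349 × 0.952 + 14540 × 0.617 = 5092 + 8971 = 14063
Net migration: Group 1 + 250 → 2641; Group 2 + 50 → 2695; Group 3 − 20 → 14043
→ [2641, 2695, 14043]
— Period 4 —
Births: 2695 × 0.447 = 1205
Group 2: 2641 × 0.975 = 2575
Group 3: 2695 × 0.952 + 14043 × 0.617 = 2566 + 8665 = 11231
Net migration: Group 1 + 250 → 1455; Group 2 + 50 → 2625; Group 3 − 20 → 11211
→ [1455, 2625, 11211]
Total: 23800 → 15291; change = -8509; percentage change = -35.8%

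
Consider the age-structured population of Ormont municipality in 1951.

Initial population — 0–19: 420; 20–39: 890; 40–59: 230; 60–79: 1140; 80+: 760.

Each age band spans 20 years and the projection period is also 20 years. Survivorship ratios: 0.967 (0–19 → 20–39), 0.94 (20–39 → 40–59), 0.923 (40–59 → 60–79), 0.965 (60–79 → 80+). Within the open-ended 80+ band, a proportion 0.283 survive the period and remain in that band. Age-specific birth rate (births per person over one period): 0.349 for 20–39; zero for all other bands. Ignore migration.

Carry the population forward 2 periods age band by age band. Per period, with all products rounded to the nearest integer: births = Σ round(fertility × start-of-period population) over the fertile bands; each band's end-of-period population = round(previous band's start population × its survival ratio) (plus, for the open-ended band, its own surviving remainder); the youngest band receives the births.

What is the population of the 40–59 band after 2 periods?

After projecting period 1:
Births: 890 × 0.349 = 311
20–39: 420 × 0.967 = 406
40–59: 890 × 0.94 = 837
60–79: 230 × 0.923 = 212
80+: 1140 × 0.965 + 760 × 0.283 = 1100 + 215 = 1315
Population now: 0–19=311, 20–39=406, 40–59=837, 60–79=212, 80+=1315
After projecting period 2:
Births: 406 × 0.349 = 142
20–39: 311 × 0.967 = 301
40–59: 406 × 0.94 = 382
60–79: 837 × 0.923 = 773
80+: 212 × 0.965 + 1315 × 0.283 = 205 + 372 = 577
Population now: 0–19=142, 20–39=301, 40–59=382, 60–79=773, 80+=577

382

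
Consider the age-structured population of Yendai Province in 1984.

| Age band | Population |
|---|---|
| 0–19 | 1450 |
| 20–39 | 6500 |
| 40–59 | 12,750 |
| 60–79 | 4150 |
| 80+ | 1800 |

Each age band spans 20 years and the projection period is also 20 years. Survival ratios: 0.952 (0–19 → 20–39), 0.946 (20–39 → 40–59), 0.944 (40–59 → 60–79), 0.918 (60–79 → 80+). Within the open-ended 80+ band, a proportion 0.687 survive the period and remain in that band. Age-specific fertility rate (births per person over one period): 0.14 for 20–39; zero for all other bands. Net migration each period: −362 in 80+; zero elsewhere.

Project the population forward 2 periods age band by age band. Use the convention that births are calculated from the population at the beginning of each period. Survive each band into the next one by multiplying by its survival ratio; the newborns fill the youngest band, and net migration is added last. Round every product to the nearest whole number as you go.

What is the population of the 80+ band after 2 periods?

Call the groups 1 to 5, youngest first.
Period 1.
Births: 6500 * 0.14 = 910
Group 2: 1450 * 0.952 = 1380
Group 3: 6500 * 0.946 = 6149
Group 4: 12750 * 0.944 = 12036
Group 5: 4150 * 0.918 + 1800 * 0.687 = 3810 + 1237 = 5047
Net migration: Group 5 − 362 → 4685
→ [910, 1380, 6149, 12036, 4685]
Period 2.
Births: 1380 * 0.14 = 193
Group 2: 910 * 0.952 = 866
Group 3: 1380 * 0.946 = 1305
Group 4: 6149 * 0.944 = 5805
Group 5: 12036 * 0.918 + 4685 * 0.687 = 11049 + 3219 = 14268
Net migration: Group 5 − 362 → 13906
→ [193, 866, 1305, 5805, 13906]

13906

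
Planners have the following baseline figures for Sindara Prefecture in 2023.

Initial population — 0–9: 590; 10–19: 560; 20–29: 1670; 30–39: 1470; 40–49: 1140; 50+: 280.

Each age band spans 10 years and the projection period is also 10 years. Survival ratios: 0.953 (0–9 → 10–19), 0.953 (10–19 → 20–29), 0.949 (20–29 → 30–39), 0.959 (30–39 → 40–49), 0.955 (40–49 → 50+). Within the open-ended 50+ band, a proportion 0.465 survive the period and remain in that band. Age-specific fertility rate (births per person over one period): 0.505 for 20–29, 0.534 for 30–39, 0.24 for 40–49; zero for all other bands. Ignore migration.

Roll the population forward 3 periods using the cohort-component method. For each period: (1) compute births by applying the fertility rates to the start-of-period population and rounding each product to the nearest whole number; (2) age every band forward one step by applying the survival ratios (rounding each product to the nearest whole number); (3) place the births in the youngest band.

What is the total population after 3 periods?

7358

Call the groups 1 to 6, youngest first.
After projecting period 1:
Births: 1670 * 0.505 = 843 ; 1470 * 0.534 = 785 ; 1140 * 0.24 = 274 → total 1902
Group 2: 590 * 0.953 = 562
Group 3: 560 * 0.953 = 534
Group 4: 1670 * 0.949 = 1585
Group 5: 1470 * 0.959 = 1410
Group 6: 1140 * 0.955 + 280 * 0.465 = 1089 + 130 = 1219
Population now: 0–9=1902, 10–19=562, 20–29=534, 30–39=1585, 40–49=1410, 50+=1219
After projecting period 2:
Births: 534 * 0.505 = 270 ; 1585 * 0.534 = 846 ; 1410 * 0.24 = 338 → total 1454
Group 2: 1902 * 0.953 = 1813
Group 3: 562 * 0.953 = 536
Group 4: 534 * 0.949 = 507
Group 5: 1585 * 0.959 = 1520
Group 6: 1410 * 0.955 + 1219 * 0.465 = 1347 + 567 = 1914
Population now: 0–9=1454, 10–19=1813, 20–29=536, 30–39=507, 40–49=1520, 50+=1914
After projecting period 3:
Births: 536 * 0.505 = 271 ; 507 * 0.534 = 271 ; 1520 * 0.24 = 365 → total 907
Group 2: 1454 * 0.953 = 1386
Group 3: 1813 * 0.953 = 1728
Group 4: 536 * 0.949 = 509
Group 5: 507 * 0.959 = 486
Group 6: 1520 * 0.955 + 1914 * 0.465 = 1452 + 890 = 2342
Population now: 0–9=907, 10–19=1386, 20–29=1728, 30–39=509, 40–49=486, 50+=2342
Total after period 3: 907 + 1386 + 1728 + 509 + 486 + 2342 = 7358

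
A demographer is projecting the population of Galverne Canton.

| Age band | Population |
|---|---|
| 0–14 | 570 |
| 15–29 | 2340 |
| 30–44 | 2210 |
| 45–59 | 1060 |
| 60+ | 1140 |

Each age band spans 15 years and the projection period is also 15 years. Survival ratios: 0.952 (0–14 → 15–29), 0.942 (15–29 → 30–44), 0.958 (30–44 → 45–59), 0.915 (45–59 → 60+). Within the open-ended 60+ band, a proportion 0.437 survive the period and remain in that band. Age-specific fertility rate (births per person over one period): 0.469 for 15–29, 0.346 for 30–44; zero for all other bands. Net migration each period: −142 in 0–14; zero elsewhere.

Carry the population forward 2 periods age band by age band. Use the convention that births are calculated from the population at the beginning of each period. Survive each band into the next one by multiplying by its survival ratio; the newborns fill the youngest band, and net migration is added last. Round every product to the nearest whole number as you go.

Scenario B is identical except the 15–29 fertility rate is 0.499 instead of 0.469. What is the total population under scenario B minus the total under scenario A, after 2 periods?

— Period 1 —
Births: 2340 × 0.469 = 1097  |  2210 × 0.346 = 765 → total 1862
15–29: 570 × 0.952 = 543
30–44: 2340 × 0.942 = 2204
45–59: 2210 × 0.958 = 2117
60+: 1060 × 0.915 + 1140 × 0.437 = 970 + 498 = 1468
Net migration: 0–14 − 142 → 1720
Giving 1720 / 543 / 2204 / 2117 / 1468.
— Period 2 —
Births: 543 × 0.469 = 255  |  2204 × 0.346 = 763 → total 1018
15–29: 1720 × 0.952 = 1637
30–44: 543 × 0.942 = 512
45–59: 2204 × 0.958 = 2111
60+: 2117 × 0.915 + 1468 × 0.437 = 1937 + 642 = 2579
Net migration: 0–14 − 142 → 876
Giving 876 / 1637 / 512 / 2111 / 2579.
Scenario A total after 2 periods: 7715
Scenario B projection —
— Period 1 —
Births: 2340 × 0.499 = 1168  |  2210 × 0.346 = 765 → total 1933
15–29: 570 × 0.952 = 543
30–44: 2340 × 0.942 = 2204
45–59: 2210 × 0.958 = 2117
60+: 1060 × 0.915 + 1140 × 0.437 = 970 + 498 = 1468
Net migration: 0–14 − 142 → 1791
Giving 1791 / 543 / 2204 / 2117 / 1468.
— Period 2 —
Births: 543 × 0.499 = 271  |  2204 × 0.346 = 763 → total 1034
15–29: 1791 × 0.952 = 1705
30–44: 543 × 0.942 = 512
45–59: 2204 × 0.958 = 2111
60+: 2117 × 0.915 + 1468 × 0.437 = 1937 + 642 = 2579
Net migration: 0–14 − 142 → 892
Giving 892 / 1705 / 512 / 2111 / 2579.
Scenario B total after 2 periods: 7799
Difference B − A = 7799 − 7715 = 84

84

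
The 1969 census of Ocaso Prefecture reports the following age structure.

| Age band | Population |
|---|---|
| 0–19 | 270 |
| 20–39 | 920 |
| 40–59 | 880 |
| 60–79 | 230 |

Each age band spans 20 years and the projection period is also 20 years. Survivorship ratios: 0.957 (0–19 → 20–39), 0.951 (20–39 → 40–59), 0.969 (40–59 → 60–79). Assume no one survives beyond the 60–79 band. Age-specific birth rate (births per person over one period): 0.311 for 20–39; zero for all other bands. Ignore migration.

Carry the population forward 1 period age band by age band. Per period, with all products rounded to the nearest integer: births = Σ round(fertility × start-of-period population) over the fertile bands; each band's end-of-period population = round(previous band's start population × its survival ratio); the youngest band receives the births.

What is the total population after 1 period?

[period 1]
Births: 920 × 0.311 = 286
20–39: 270 × 0.957 = 258
40–59: 920 × 0.951 = 875
60–79: 880 × 0.969 = 853
→ [286, 258, 875, 853]
Total after period 1: 286 + 258 + 875 + 853 = 2272

2272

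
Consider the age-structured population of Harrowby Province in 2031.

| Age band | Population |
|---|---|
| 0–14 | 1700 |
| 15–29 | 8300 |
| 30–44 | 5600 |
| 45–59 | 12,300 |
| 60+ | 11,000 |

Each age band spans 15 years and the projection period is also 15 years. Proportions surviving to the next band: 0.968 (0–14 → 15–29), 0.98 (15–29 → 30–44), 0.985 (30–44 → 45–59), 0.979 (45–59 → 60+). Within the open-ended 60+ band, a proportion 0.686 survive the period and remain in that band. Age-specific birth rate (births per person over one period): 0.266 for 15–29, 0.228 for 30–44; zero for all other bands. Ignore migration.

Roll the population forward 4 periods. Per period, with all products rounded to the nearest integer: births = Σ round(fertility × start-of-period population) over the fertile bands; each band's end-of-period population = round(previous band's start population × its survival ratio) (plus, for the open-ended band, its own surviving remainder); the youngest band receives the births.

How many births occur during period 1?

Numbering the groups 1..5 from youngest to oldest:
After projecting period 1:
Births: 8300 * 0.266 = 2208, 5600 * 0.228 = 1277 → total 3485
Group 2: 1700 * 0.968 = 1646
Group 3: 8300 * 0.98 = 8134
Group 4: 5600 * 0.985 = 5516
Group 5: 12300 * 0.979 + 11000 * 0.686 = 12042 + 7546 = 19588
Population now: 0–14=3485, 15–29=1646, 30–44=8134, 45–59=5516, 60+=19588

3485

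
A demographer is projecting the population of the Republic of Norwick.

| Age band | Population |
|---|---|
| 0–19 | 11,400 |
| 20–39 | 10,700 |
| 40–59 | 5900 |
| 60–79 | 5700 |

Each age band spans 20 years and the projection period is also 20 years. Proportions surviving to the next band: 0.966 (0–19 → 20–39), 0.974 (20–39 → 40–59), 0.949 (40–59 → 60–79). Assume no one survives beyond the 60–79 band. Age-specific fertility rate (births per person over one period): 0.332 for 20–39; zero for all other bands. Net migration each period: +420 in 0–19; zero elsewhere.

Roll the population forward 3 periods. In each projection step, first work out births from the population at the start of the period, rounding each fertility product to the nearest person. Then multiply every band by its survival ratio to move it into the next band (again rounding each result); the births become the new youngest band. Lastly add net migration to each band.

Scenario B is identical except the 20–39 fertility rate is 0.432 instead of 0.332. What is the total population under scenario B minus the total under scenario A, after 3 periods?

2901

Call the bands 1 to 4, youngest first.
Period 1.
Births: 10700 * 0.332 = 3552
Band 2: 11400 * 0.966 = 11012
Band 3: 10700 * 0.974 = 10422
Band 4: 5900 * 0.949 = 5599
Net migration: Band 1 + 420 → 3972
Population now: 0–19=3972, 20–39=11012, 40–59=10422, 60–79=5599
Period 2.
Births: 11012 * 0.332 = 3656
Band 2: 3972 * 0.966 = 3837
Band 3: 11012 * 0.974 = 10726
Band 4: 10422 * 0.949 = 9890
Net migration: Band 1 + 420 → 4076
Population now: 0–19=4076, 20–39=3837, 40–59=10726, 60–79=9890
Period 3.
Births: 3837 * 0.332 = 1274
Band 2: 4076 * 0.966 = 3937
Band 3: 3837 * 0.974 = 3737
Band 4: 10726 * 0.949 = 10179
Net migration: Band 1 + 420 → 1694
Population now: 0–19=1694, 20–39=3937, 40–59=3737, 60–79=10179
Scenario A total after 3 periods: 19547
Scenario B projection —
Period 1.
Births: 10700 * 0.432 = 4622
Band 2: 11400 * 0.966 = 11012
Band 3: 10700 * 0.974 = 10422
Band 4: 5900 * 0.949 = 5599
Net migration: Band 1 + 420 → 5042
Population now: 0–19=5042, 20–39=11012, 40–59=10422, 60–79=5599
Period 2.
Births: 11012 * 0.432 = 4757
Band 2: 5042 * 0.966 = 4871
Band 3: 11012 * 0.974 = 10726
Band 4: 10422 * 0.949 = 9890
Net migration: Band 1 + 420 → 5177
Population now: 0–19=5177, 20–39=4871, 40–59=10726, 60–79=9890
Period 3.
Births: 4871 * 0.432 = 2104
Band 2: 5177 * 0.966 = 5001
Band 3: 4871 * 0.974 = 4744
Band 4: 10726 * 0.949 = 10179
Net migration: Band 1 + 420 → 2524
Population now: 0–19=2524, 20–39=5001, 40–59=4744, 60–79=10179
Scenario B total after 3 periods: 22448
Difference B − A = 22448 − 19547 = 2901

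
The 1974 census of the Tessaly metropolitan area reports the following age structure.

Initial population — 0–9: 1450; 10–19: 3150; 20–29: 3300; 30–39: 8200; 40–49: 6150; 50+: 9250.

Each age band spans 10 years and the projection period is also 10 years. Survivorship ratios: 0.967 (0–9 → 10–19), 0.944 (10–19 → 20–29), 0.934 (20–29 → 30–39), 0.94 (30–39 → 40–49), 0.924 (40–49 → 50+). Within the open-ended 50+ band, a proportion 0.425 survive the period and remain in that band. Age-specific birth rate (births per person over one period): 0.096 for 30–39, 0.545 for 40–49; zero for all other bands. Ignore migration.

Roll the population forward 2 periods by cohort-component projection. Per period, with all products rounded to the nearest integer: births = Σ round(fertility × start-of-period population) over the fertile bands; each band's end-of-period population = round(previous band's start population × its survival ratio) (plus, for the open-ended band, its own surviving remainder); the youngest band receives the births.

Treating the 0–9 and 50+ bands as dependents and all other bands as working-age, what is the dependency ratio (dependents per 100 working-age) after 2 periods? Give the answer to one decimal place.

142.8

After projecting period 1:
Births: 8200 × 0.096 = 787  |  6150 × 0.545 = 3352 ⇒ total 4139
10–19: 1450 × 0.967 = 1402
20–29: 3150 × 0.944 = 2974
30–39: 3300 × 0.934 = 3082
40–49: 8200 × 0.94 = 7708
50+: 6150 × 0.924 + 9250 × 0.425 = 5683 + 3931 = 9614
End of period: [4139, 1402, 2974, 3082, 7708, 9614]
After projecting period 2:
Births: 3082 × 0.096 = 296  |  7708 × 0.545 = 4201 ⇒ total 4497
10–19: 4139 × 0.967 = 4002
20–29: 1402 × 0.944 = 1323
30–39: 2974 × 0.934 = 2778
40–49: 3082 × 0.94 = 2897
50+: 7708 × 0.924 + 9614 × 0.425 = 7122 + 4086 = 11208
End of period: [4497, 4002, 1323, 2778, 2897, 11208]
Dependents (band 0–9 + band 50+) = 4497 + 11208 = 15705; working-age = 11000; ratio = 15705/11000 × 100 = 142.8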